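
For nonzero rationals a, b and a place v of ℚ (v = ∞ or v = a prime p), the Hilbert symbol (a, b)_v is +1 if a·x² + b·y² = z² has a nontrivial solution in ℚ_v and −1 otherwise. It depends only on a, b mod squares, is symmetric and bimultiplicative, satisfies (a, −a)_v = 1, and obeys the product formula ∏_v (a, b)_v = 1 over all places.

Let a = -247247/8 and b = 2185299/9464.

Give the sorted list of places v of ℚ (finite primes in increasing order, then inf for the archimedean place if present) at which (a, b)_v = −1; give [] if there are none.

(a, b) ≡ (-2926, 714) mod (ℚ^×)²; places V = {2, 3, 7, 11, 13, 17, 19, 23, ∞}.
(a,b)_19: α=1, u≡5; β=0, v≡7 (mod 19); (5|19)=+1, (7|19)=+1; sign (−1)^0·+1^0·+1^1 = +1.
(a,b)_11: α=1, u≡5; β=0, v≡7 (mod 11); (5|11)=+1, (7|11)=-1; sign (−1)^0·+1^0·-1^1 = -1.
(a,b)_7: α=1, u≡1; β=-1, v≡4 (mod 7); (1|7)=+1, (4|7)=+1; sign (−1)^1·+1^-1·+1^1 = -1.
(a,b)_3: α=0, u≡2; β=5, v≡1 (mod 3); (2|3)=-1, (1|3)=+1; sign (−1)^0·-1^5·+1^0 = -1.
(a,b)_2: α=-3, β=-3; u≡1, v≡5 (mod 8); ε(u)ε(v)=0·0, αω(v)=-3·1, βω(u)=-3·0; sum ≡ 1  ⇒  -1.
(a,b)_∞: sgn(-2926)=−, sgn(714)=+, so +1.
(a,b)_23: α=0, u≡9; β=2, v≡18 (mod 23); (9|23)=+1, (18|23)=+1; sign (−1)^0·+1^2·+1^0 = +1.
(a,b)_17: α=0, u≡15; β=1, v≡15 (mod 17); (15|17)=+1, (15|17)=+1; sign (−1)^0·+1^1·+1^0 = +1.
(a,b)_13: α=2, u≡4; β=-2, v≡3 (mod 13); (4|13)=+1, (3|13)=+1; sign (−1)^0·+1^-2·+1^2 = +1.
|Ram(-2926, 714)| = 4, even; anisotropic at {2, 3, 7, 11}.

[2, 3, 7, 11]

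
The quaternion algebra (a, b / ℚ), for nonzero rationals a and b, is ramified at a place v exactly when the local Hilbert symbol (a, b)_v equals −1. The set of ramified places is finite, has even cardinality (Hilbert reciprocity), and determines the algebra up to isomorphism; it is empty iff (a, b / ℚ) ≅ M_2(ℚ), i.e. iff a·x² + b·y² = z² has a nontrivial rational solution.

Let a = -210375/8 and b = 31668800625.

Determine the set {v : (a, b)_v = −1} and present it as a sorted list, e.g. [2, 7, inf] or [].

[7, 11]

Mod squares: a ≡ -1870, b ≡ 161. Check v ∈ {∞, 2, 3, 5, 7, 11, 17, 23}.
v=2: v_2(a)=-3, v_2(b)=0; units ≡ 1, 1 (mod 8); ε·ε+αω+βω = 0·0+-3·0+0·0 ≡ 0  ⇒  (a,b)_2 = +1.
v=7: a=7^0·(≡3), b=7^1·(≡4) mod 7; (3|7)=-1, (4|7)=+1; (−1)^{0·1·3}·(-1)^1·(+1)^0 = -1.
v=17: a=17^1·(≡15), b=17^2·(≡2) mod 17; (15|17)=+1, (2|17)=+1; (−1)^{1·2·8}·(+1)^2·(+1)^1 = +1.
v=11: a=11^1·(≡6), b=11^2·(≡7) mod 11; (6|11)=-1, (7|11)=-1; (−1)^{1·2·5}·(-1)^2·(-1)^1 = -1.
v=23: a=23^0·(≡18), b=23^1·(≡14) mod 23; (18|23)=+1, (14|23)=-1; (−1)^{0·1·11}·(+1)^1·(-1)^0 = +1.
v=∞: -1870 < 0 and 161 > 0  ⇒  (a,b)_∞ = +1.
v=3: a=3^2·(≡2), b=3^2·(≡2) mod 3; (2|3)=-1, (2|3)=-1; (−1)^{2·2·1}·(-1)^2·(-1)^2 = +1.
v=5: a=5^3·(≡4), b=5^4·(≡1) mod 5; (4|5)=+1, (1|5)=+1; (−1)^{3·4·2}·(+1)^4·(+1)^3 = +1.
|Ram(-1870, 161)| = 2, even; anisotropic at {7, 11}.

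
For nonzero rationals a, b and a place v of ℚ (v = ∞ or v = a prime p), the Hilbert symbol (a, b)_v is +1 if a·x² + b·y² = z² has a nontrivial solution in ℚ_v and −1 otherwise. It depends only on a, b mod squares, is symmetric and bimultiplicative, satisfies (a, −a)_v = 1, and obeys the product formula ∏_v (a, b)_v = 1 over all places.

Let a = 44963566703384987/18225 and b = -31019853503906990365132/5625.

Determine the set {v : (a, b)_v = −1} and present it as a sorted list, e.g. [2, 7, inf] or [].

[]

Mod squares: a ≡ 323, b ≡ -667. Check v ∈ {∞, 2, 3, 5, 7, 17, 19, 23, 29}.
v=2: v_2(a)=0, v_2(b)=2; units ≡ 3, 5 (mod 8); ε·ε+αω+βω = 1·0+0·1+2·1 ≡ 0  ⇒  (a,b)_2 = +1.
v=23: a=23^2·(≡16), b=23^3·(≡14) mod 23; (16|23)=+1, (14|23)=-1; (−1)^{2·3·11}·(+1)^3·(-1)^2 = +1.
v=∞: 323 > 0 and -667 < 0  ⇒  (a,b)_∞ = +1.
v=19: a=19^5·(≡5), b=19^4·(≡7) mod 19; (5|19)=+1, (7|19)=+1; (−1)^{5·4·9}·(+1)^4·(+1)^5 = +1.
v=29: a=29^2·(≡20), b=29^3·(≡6) mod 29; (20|29)=+1, (6|29)=+1; (−1)^{2·3·14}·(+1)^3·(+1)^2 = +1.
v=7: a=7^4·(≡2), b=7^4·(≡6) mod 7; (2|7)=+1, (6|7)=-1; (−1)^{4·4·3}·(+1)^4·(-1)^4 = +1.
v=3: a=3^-6·(≡2), b=3^-2·(≡2) mod 3; (2|3)=-1, (2|3)=-1; (−1)^{-6·-2·1}·(-1)^-2·(-1)^-6 = +1.
v=5: a=5^-2·(≡3), b=5^-4·(≡2) mod 5; (3|5)=-1, (2|5)=-1; (−1)^{-2·-4·2}·(-1)^-4·(-1)^-2 = +1.
v=17: a=17^1·(≡8), b=17^4·(≡15) mod 17; (8|17)=+1, (15|17)=+1; (−1)^{1·4·8}·(+1)^4·(+1)^1 = +1.
Every local symbol is +1, so the conic 323·x² + -667·y² = z² has ℚ_v-points for all v and hence a ℚ-point; (a, b / ℚ) ≅ M_2(ℚ).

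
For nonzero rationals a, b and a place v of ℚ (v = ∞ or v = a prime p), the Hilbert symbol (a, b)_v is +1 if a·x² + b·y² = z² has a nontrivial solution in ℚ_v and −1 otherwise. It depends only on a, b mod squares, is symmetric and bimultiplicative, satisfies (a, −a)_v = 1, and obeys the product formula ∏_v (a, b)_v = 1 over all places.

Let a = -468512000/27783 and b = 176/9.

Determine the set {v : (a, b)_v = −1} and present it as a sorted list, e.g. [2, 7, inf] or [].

[]

Mod squares: a ≡ -35, b ≡ 11. Check v ∈ {∞, 2, 3, 5, 7, 11}.
v=5: a=5^3·(≡3), b=5^0·(≡4) mod 5; (3|5)=-1, (4|5)=+1; (−1)^{3·0·2}·(-1)^0·(+1)^3 = +1.
v=2: v_2(a)=8, v_2(b)=4; units ≡ 5, 3 (mod 8); ε·ε+αω+βω = 0·1+8·1+4·1 ≡ 0  ⇒  (a,b)_2 = +1.
v=∞: -35 < 0 and 11 > 0  ⇒  (a,b)_∞ = +1.
v=3: a=3^-4·(≡1), b=3^-2·(≡2) mod 3; (1|3)=+1, (2|3)=-1; (−1)^{-4·-2·1}·(+1)^-2·(-1)^-4 = +1.
v=7: a=7^-3·(≡4), b=7^0·(≡4) mod 7; (4|7)=+1, (4|7)=+1; (−1)^{-3·0·3}·(+1)^0·(+1)^-3 = +1.
v=11: a=11^4·(≡4), b=11^1·(≡3) mod 11; (4|11)=+1, (3|11)=+1; (−1)^{4·1·5}·(+1)^1·(+1)^4 = +1.
Every local symbol is +1, so the conic -35·x² + 11·y² = z² has ℚ_v-points for all v and hence a ℚ-point; (a, b / ℚ) ≅ M_2(ℚ).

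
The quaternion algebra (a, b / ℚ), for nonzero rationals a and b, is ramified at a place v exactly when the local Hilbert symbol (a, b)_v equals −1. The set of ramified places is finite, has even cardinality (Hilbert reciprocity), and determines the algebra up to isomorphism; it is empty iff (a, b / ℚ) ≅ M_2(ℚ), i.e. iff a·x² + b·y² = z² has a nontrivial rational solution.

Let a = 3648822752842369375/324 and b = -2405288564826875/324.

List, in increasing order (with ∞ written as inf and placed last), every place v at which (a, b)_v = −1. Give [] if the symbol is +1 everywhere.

[7, 23, 37, 47]

Mod squares: a ≡ 2536889719, b ≡ -1672307. Check v ∈ {∞, 2, 3, 5, 7, 13, 17, 23, 37, 41, 47}.
v=13: a=13^1·(≡9), b=13^1·(≡12) mod 13; (9|13)=+1, (12|13)=+1; (−1)^{1·1·6}·(+1)^1·(+1)^1 = +1.
v=17: a=17^1·(≡8), b=17^1·(≡15) mod 17; (8|17)=+1, (15|17)=+1; (−1)^{1·1·8}·(+1)^1·(+1)^1 = +1.
v=47: a=47^1·(≡39), b=47^1·(≡44) mod 47; (39|47)=-1, (44|47)=-1; (−1)^{1·1·23}·(-1)^1·(-1)^1 = -1.
v=7: a=7^1·(≡2), b=7^1·(≡1) mod 7; (2|7)=+1, (1|7)=+1; (−1)^{1·1·3}·(+1)^1·(+1)^1 = -1.
v=37: a=37^3·(≡31), b=37^2·(≡20) mod 37; (31|37)=-1, (20|37)=-1; (−1)^{3·2·18}·(-1)^2·(-1)^3 = -1.
v=5: a=5^4·(≡4), b=5^4·(≡3) mod 5; (4|5)=+1, (3|5)=-1; (−1)^{4·4·2}·(+1)^4·(-1)^4 = +1.
v=∞: 2536889719 > 0 and -1672307 < 0  ⇒  (a,b)_∞ = +1.
v=2: v_2(a)=-2, v_2(b)=-2; units ≡ 7, 5 (mod 8); ε·ε+αω+βω = 1·0+-2·1+-2·0 ≡ 0  ⇒  (a,b)_2 = +1.
v=41: a=41^3·(≡4), b=41^2·(≡1) mod 41; (4|41)=+1, (1|41)=+1; (−1)^{3·2·20}·(+1)^2·(+1)^3 = +1.
v=3: a=3^-4·(≡1), b=3^-4·(≡1) mod 3; (1|3)=+1, (1|3)=+1; (−1)^{-4·-4·1}·(+1)^-4·(+1)^-4 = +1.
v=23: a=23^1·(≡11), b=23^1·(≡11) mod 23; (11|23)=-1, (11|23)=-1; (−1)^{1·1·11}·(-1)^1·(-1)^1 = -1.
Ram(2536889719, -1672307) = {7, 23, 37, 47}; no ℚ_7-point on the conic.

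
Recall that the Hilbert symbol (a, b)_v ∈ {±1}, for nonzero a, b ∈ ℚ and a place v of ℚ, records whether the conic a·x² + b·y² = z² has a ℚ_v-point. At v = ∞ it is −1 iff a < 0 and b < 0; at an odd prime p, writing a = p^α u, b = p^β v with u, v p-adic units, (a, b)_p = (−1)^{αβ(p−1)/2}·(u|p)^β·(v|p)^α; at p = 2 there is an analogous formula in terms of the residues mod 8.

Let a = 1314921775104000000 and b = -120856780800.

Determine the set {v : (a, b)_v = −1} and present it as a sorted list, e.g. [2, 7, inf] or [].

Mod squares: a ≡ 7714, b ≡ -131138. Check v ∈ {∞, 2, 3, 5, 7, 17, 19, 29}.
v=17: a=17^2·(≡16), b=17^1·(≡1) mod 17; (16|17)=+1, (1|17)=+1; (−1)^{2·1·8}·(+1)^1·(+1)^2 = +1.
v=5: a=5^6·(≡1), b=5^2·(≡3) mod 5; (1|5)=+1, (3|5)=-1; (−1)^{6·2·2}·(+1)^2·(-1)^6 = +1.
v=7: a=7^1·(≡3), b=7^1·(≡5) mod 7; (3|7)=-1, (5|7)=-1; (−1)^{1·1·3}·(-1)^1·(-1)^1 = -1.
v=2: v_2(a)=23, v_2(b)=13; units ≡ 1, 7 (mod 8); ε·ε+αω+βω = 0·1+23·0+13·0 ≡ 0  ⇒  (a,b)_2 = +1.
v=3: a=3^2·(≡1), b=3^2·(≡1) mod 3; (1|3)=+1, (1|3)=+1; (−1)^{2·2·1}·(+1)^2·(+1)^2 = +1.
v=∞: 7714 > 0 and -131138 < 0  ⇒  (a,b)_∞ = +1.
v=19: a=19^1·(≡9), b=19^1·(≡13) mod 19; (9|19)=+1, (13|19)=-1; (−1)^{1·1·9}·(+1)^1·(-1)^1 = +1.
v=29: a=29^1·(≡16), b=29^1·(≡18) mod 29; (16|29)=+1, (18|29)=-1; (−1)^{1·1·14}·(+1)^1·(-1)^1 = -1.
(7714, -131138 / ℚ) ramifies at {7, 29}: a division algebra.

[7, 29]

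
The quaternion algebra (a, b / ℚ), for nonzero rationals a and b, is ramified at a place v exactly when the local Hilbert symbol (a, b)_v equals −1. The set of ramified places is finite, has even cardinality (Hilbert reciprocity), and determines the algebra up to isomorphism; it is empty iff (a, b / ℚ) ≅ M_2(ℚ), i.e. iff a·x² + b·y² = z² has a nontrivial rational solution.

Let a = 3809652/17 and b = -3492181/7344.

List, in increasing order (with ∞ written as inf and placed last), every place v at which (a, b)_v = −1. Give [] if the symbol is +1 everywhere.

(a, b) ≡ (330429, -30039) mod (ℚ^×)²; places V = {2, 3, 7, 11, 17, 19, 31, ∞}.
(a,b)_7: α=2, u≡2; β=2, v≡5 (mod 7); (2|7)=+1, (5|7)=-1; sign (−1)^0·+1^2·-1^2 = +1.
(a,b)_19: α=1, u≡9; β=1, v≡14 (mod 19); (9|19)=+1, (14|19)=-1; sign (−1)^1·+1^1·-1^1 = +1.
(a,b)_17: α=-1, u≡3; β=-1, v≡16 (mod 17); (3|17)=-1, (16|17)=+1; sign (−1)^0·-1^-1·+1^-1 = -1.
(a,b)_11: α=1, u≡5; β=2, v≡2 (mod 11); (5|11)=+1, (2|11)=-1; sign (−1)^0·+1^2·-1^1 = -1.
(a,b)_31: α=1, u≡26; β=1, v≡30 (mod 31); (26|31)=-1, (30|31)=-1; sign (−1)^1·-1^1·-1^1 = -1.
(a,b)_∞: sgn(330429)=+, sgn(-30039)=−, so +1.
(a,b)_3: α=1, u≡1; β=-3, v≡1 (mod 3); (1|3)=+1, (1|3)=+1; sign (−1)^1·+1^-3·+1^1 = -1.
(a,b)_2: α=2, β=-4; u≡5, v≡1 (mod 8); ε(u)ε(v)=0·0, αω(v)=2·0, βω(u)=-4·1; sum ≡ 0  ⇒  +1.
(330429, -30039 / ℚ) ramifies at {3, 11, 17, 31}: a division algebra.

[3, 11, 17, 31]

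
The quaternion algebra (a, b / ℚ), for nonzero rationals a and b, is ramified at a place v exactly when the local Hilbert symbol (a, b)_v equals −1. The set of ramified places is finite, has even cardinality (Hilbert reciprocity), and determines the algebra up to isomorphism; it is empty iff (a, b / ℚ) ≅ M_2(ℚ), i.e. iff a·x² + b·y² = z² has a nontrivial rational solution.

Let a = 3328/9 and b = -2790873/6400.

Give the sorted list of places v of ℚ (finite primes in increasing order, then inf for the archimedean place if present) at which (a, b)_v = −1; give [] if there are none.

Mod squares: a ≡ 13, b ≡ -1073. Check v ∈ {∞, 2, 3, 5, 13, 17, 29, 37}.
v=3: a=3^-2·(≡1), b=3^2·(≡1) mod 3; (1|3)=+1, (1|3)=+1; (−1)^{-2·2·1}·(+1)^2·(+1)^-2 = +1.
v=29: a=29^0·(≡25), b=29^1·(≡21) mod 29; (25|29)=+1, (21|29)=-1; (−1)^{0·1·14}·(+1)^1·(-1)^0 = +1.
v=5: a=5^0·(≡2), b=5^-2·(≡2) mod 5; (2|5)=-1, (2|5)=-1; (−1)^{0·-2·2}·(-1)^-2·(-1)^0 = +1.
v=2: v_2(a)=8, v_2(b)=-8; units ≡ 5, 7 (mod 8); ε·ε+αω+βω = 0·1+8·0+-8·1 ≡ 0  ⇒  (a,b)_2 = +1.
v=37: a=37^0·(≡8), b=37^1·(≡23) mod 37; (8|37)=-1, (23|37)=-1; (−1)^{0·1·18}·(-1)^1·(-1)^0 = -1.
v=17: a=17^0·(≡9), b=17^2·(≡2) mod 17; (9|17)=+1, (2|17)=+1; (−1)^{0·2·8}·(+1)^2·(+1)^0 = +1.
v=∞: 13 > 0 and -1073 < 0  ⇒  (a,b)_∞ = +1.
v=13: a=13^1·(≡1), b=13^0·(≡8) mod 13; (1|13)=+1, (8|13)=-1; (−1)^{1·0·6}·(+1)^0·(-1)^1 = -1.
Ram(13, -1073) = {13, 37}; no ℚ_13-point on the conic.

[13, 37]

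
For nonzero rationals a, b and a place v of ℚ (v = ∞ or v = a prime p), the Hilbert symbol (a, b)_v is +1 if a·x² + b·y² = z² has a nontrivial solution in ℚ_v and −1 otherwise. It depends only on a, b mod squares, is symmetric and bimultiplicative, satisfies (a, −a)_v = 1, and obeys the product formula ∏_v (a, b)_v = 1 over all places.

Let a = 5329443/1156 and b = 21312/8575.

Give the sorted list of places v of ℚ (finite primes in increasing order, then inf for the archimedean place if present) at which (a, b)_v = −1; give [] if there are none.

[2, 7, 19, 37]

Mod squares: a ≡ 14763, b ≡ 259. Check v ∈ {∞, 2, 3, 5, 7, 17, 19, 37}.
v=2: v_2(a)=-2, v_2(b)=6; units ≡ 3, 3 (mod 8); ε·ε+αω+βω = 1·1+-2·1+6·1 ≡ 1  ⇒  (a,b)_2 = -1.
v=19: a=19^3·(≡7), b=19^0·(≡18) mod 19; (7|19)=+1, (18|19)=-1; (−1)^{3·0·9}·(+1)^0·(-1)^3 = -1.
v=37: a=37^1·(≡8), b=37^1·(≡10) mod 37; (8|37)=-1, (10|37)=+1; (−1)^{1·1·18}·(-1)^1·(+1)^1 = -1.
v=5: a=5^0·(≡3), b=5^-2·(≡4) mod 5; (3|5)=-1, (4|5)=+1; (−1)^{0·-2·2}·(-1)^-2·(+1)^0 = +1.
v=∞: 14763 > 0 and 259 > 0  ⇒  (a,b)_∞ = +1.
v=17: a=17^-2·(≡7), b=17^0·(≡4) mod 17; (7|17)=-1, (4|17)=+1; (−1)^{-2·0·8}·(-1)^0·(+1)^-2 = +1.
v=3: a=3^1·(≡1), b=3^2·(≡1) mod 3; (1|3)=+1, (1|3)=+1; (−1)^{1·2·1}·(+1)^2·(+1)^1 = +1.
v=7: a=7^1·(≡1), b=7^-3·(≡1) mod 7; (1|7)=+1, (1|7)=+1; (−1)^{1·-3·3}·(+1)^-3·(+1)^1 = -1.
|Ram(14763, 259)| = 4, even; anisotropic at {2, 7, 19, 37}.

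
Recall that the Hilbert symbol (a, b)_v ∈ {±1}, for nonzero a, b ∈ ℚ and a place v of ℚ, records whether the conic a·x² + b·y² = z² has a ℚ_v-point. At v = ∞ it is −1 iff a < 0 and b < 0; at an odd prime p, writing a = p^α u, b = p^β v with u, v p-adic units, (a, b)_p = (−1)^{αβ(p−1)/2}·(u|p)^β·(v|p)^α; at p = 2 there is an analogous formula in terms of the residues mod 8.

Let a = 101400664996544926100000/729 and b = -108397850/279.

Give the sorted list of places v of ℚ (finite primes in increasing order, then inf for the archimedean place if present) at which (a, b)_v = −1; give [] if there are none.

[2, 23, 41, 47]

(a, b) ≡ (261050690, -1110854) mod (ℚ^×)²; places V = {2, 3, 5, 11, 19, 23, 31, 41, 47, ∞}.
(a,b)_5: α=5, u≡3; β=2, v≡4 (mod 5); (3|5)=-1, (4|5)=+1; sign (−1)^0·-1^2·+1^5 = +1.
(a,b)_41: α=3, u≡1; β=1, v≡11 (mod 41); (1|41)=+1, (11|41)=-1; sign (−1)^0·+1^1·-1^3 = -1.
(a,b)_23: α=3, u≡2; β=1, v≡1 (mod 23); (2|23)=+1, (1|23)=+1; sign (−1)^1·+1^1·+1^3 = -1.
(a,b)_3: α=-6, u≡2; β=-2, v≡1 (mod 3); (2|3)=-1, (1|3)=+1; sign (−1)^0·-1^-2·+1^-6 = +1.
(a,b)_31: α=1, u≡13; β=-1, v≡4 (mod 31); (13|31)=-1, (4|31)=+1; sign (−1)^1·-1^-1·+1^1 = +1.
(a,b)_11: α=2, u≡6; β=2, v≡3 (mod 11); (6|11)=-1, (3|11)=+1; sign (−1)^0·-1^2·+1^2 = +1.
(a,b)_47: α=1, u≡31; β=0, v≡35 (mod 47); (31|47)=-1, (35|47)=-1; sign (−1)^0·-1^0·-1^1 = -1.
(a,b)_∞: sgn(261050690)=+, sgn(-1110854)=−, so +1.
(a,b)_19: α=3, u≡18; β=1, v≡16 (mod 19); (18|19)=-1, (16|19)=+1; sign (−1)^1·-1^1·+1^3 = +1.
(a,b)_2: α=5, β=1; u≡1, v≡5 (mod 8); ε(u)ε(v)=0·0, αω(v)=5·1, βω(u)=1·0; sum ≡ 1  ⇒  -1.
Ram(261050690, -1110854) = {2, 23, 41, 47}; no ℚ_2-point on the conic.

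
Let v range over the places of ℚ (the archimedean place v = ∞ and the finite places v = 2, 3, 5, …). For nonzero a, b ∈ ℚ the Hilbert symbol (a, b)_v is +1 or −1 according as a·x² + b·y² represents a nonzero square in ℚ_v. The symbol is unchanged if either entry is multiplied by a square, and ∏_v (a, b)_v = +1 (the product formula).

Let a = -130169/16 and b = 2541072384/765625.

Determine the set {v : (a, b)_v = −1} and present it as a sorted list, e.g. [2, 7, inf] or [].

[2, 13, 19, 23]

Mod squares: a ≡ -130169, b ≡ 851. Check v ∈ {∞, 2, 3, 5, 7, 13, 17, 19, 23, 31, 37}.
v=17: a=17^1·(≡7), b=17^0·(≡8) mod 17; (7|17)=-1, (8|17)=+1; (−1)^{1·0·8}·(-1)^0·(+1)^1 = +1.
v=19: a=19^1·(≡10), b=19^0·(≡15) mod 19; (10|19)=-1, (15|19)=-1; (−1)^{1·0·9}·(-1)^0·(-1)^1 = -1.
v=23: a=23^0·(≡5), b=23^1·(≡11) mod 23; (5|23)=-1, (11|23)=-1; (−1)^{0·1·11}·(-1)^1·(-1)^0 = -1.
v=∞: -130169 < 0 and 851 > 0  ⇒  (a,b)_∞ = +1.
v=31: a=31^1·(≡3), b=31^0·(≡5) mod 31; (3|31)=-1, (5|31)=+1; (−1)^{1·0·15}·(-1)^0·(+1)^1 = +1.
v=2: v_2(a)=-4, v_2(b)=12; units ≡ 7, 3 (mod 8); ε·ε+αω+βω = 1·1+-4·1+12·0 ≡ 1  ⇒  (a,b)_2 = -1.
v=7: a=7^0·(≡5), b=7^-2·(≡4) mod 7; (5|7)=-1, (4|7)=+1; (−1)^{0·-2·3}·(-1)^-2·(+1)^0 = +1.
v=13: a=13^1·(≡12), b=13^0·(≡2) mod 13; (12|13)=+1, (2|13)=-1; (−1)^{1·0·6}·(+1)^0·(-1)^1 = -1.
v=5: a=5^0·(≡1), b=5^-6·(≡1) mod 5; (1|5)=+1, (1|5)=+1; (−1)^{0·-6·2}·(+1)^-6·(+1)^0 = +1.
v=37: a=37^0·(≡16), b=37^1·(≡18) mod 37; (16|37)=+1, (18|37)=-1; (−1)^{0·1·18}·(+1)^1·(-1)^0 = +1.
v=3: a=3^0·(≡1), b=3^6·(≡2) mod 3; (1|3)=+1, (2|3)=-1; (−1)^{0·6·1}·(+1)^6·(-1)^0 = +1.
(-130169, 851 / ℚ) ramifies at {2, 13, 19, 23}: a division algebra.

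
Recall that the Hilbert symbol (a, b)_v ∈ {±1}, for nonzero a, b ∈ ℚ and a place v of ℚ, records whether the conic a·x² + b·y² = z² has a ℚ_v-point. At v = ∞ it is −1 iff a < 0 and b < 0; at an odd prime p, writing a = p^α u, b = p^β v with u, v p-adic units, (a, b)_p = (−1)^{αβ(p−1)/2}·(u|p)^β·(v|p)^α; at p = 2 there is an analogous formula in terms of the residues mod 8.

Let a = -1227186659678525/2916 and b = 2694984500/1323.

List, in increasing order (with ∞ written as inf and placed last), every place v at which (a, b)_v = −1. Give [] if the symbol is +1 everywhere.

[2, 17]

Mod squares: a ≡ -29, b ≡ 96135. Check v ∈ {∞, 2, 3, 5, 7, 13, 17, 29}.
v=∞: -29 < 0 and 96135 > 0  ⇒  (a,b)_∞ = +1.
v=2: v_2(a)=-2, v_2(b)=2; units ≡ 3, 7 (mod 8); ε·ε+αω+βω = 1·1+-2·0+2·1 ≡ 1  ⇒  (a,b)_2 = -1.
v=13: a=13^2·(≡9), b=13^1·(≡5) mod 13; (9|13)=+1, (5|13)=-1; (−1)^{2·1·6}·(+1)^1·(-1)^2 = +1.
v=3: a=3^-6·(≡1), b=3^-3·(≡2) mod 3; (1|3)=+1, (2|3)=-1; (−1)^{-6·-3·1}·(+1)^-3·(-1)^-6 = +1.
v=29: a=29^5·(≡25), b=29^3·(≡7) mod 29; (25|29)=+1, (7|29)=+1; (−1)^{5·3·14}·(+1)^3·(+1)^5 = +1.
v=17: a=17^2·(≡6), b=17^1·(≡12) mod 17; (6|17)=-1, (12|17)=-1; (−1)^{2·1·8}·(-1)^1·(-1)^2 = -1.
v=5: a=5^2·(≡4), b=5^3·(≡2) mod 5; (4|5)=+1, (2|5)=-1; (−1)^{2·3·2}·(+1)^3·(-1)^2 = +1.
v=7: a=7^2·(≡5), b=7^-2·(≡2) mod 7; (5|7)=-1, (2|7)=+1; (−1)^{2·-2·3}·(-1)^-2·(+1)^2 = +1.
|Ram(-29, 96135)| = 2, even; anisotropic at {2, 17}.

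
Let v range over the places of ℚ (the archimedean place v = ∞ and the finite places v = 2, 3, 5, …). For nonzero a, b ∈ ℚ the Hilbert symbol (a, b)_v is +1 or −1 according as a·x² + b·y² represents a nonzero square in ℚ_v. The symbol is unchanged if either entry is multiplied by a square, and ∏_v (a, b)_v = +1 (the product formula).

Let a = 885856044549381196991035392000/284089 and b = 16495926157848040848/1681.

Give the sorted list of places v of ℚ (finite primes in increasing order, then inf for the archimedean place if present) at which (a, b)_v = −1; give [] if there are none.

(a, b) ≡ (455204155, 217) mod (ℚ^×)²; places V = {2, 3, 5, 7, 13, 17, 19, 23, 29, 31, 37, 41, ∞}.
(a,b)_3: α=2, u≡1; β=2, v≡1 (mod 3); (1|3)=+1, (1|3)=+1; sign (−1)^0·+1^2·+1^2 = +1.
(a,b)_5: α=3, u≡4; β=0, v≡3 (mod 5); (4|5)=+1, (3|5)=-1; sign (−1)^0·+1^0·-1^3 = -1.
(a,b)_23: α=3, u≡2; β=2, v≡20 (mod 23); (2|23)=+1, (20|23)=-1; sign (−1)^0·+1^2·-1^3 = -1.
(a,b)_29: α=3, u≡14; β=2, v≡14 (mod 29); (14|29)=-1, (14|29)=-1; sign (−1)^0·-1^2·-1^3 = -1.
(a,b)_∞: sgn(455204155)=+, sgn(217)=+, so +1.
(a,b)_13: α=-2, u≡12; β=0, v≡12 (mod 13); (12|13)=+1, (12|13)=+1; sign (−1)^0·+1^0·+1^-2 = +1.
(a,b)_37: α=3, u≡22; β=2, v≡8 (mod 37); (22|37)=-1, (8|37)=-1; sign (−1)^0·-1^2·-1^3 = -1.
(a,b)_2: α=14, β=4; u≡3, v≡1 (mod 8); ε(u)ε(v)=1·0, αω(v)=14·0, βω(u)=4·1; sum ≡ 0  ⇒  +1.
(a,b)_41: α=-2, u≡26; β=-2, v≡27 (mod 41); (26|41)=-1, (27|41)=-1; sign (−1)^0·-1^-2·-1^-2 = +1.
(a,b)_17: α=1, u≡8; β=0, v≡8 (mod 17); (8|17)=+1, (8|17)=+1; sign (−1)^0·+1^0·+1^1 = +1.
(a,b)_31: α=1, u≡18; β=1, v≡25 (mod 31); (18|31)=+1, (25|31)=+1; sign (−1)^1·+1^1·+1^1 = -1.
(a,b)_19: α=2, u≡15; β=2, v≡12 (mod 19); (15|19)=-1, (12|19)=-1; sign (−1)^0·-1^2·-1^2 = +1.
(a,b)_7: α=5, u≡6; β=5, v≡5 (mod 7); (6|7)=-1, (5|7)=-1; sign (−1)^1·-1^5·-1^5 = -1.
Ram(455204155, 217) = {5, 7, 23, 29, 31, 37}; no ℚ_5-point on the conic.

[5, 7, 23, 29, 31, 37]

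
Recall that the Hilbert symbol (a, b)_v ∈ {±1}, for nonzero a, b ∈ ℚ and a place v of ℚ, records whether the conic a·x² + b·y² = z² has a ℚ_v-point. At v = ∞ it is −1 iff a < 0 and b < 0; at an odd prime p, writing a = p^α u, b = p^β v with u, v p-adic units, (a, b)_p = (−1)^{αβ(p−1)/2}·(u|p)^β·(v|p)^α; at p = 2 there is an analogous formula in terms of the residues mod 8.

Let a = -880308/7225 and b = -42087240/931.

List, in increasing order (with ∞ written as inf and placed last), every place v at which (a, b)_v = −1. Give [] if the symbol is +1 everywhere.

(a, b) ≡ (-2717, -41990) mod (ℚ^×)²; places V = {2, 3, 5, 7, 11, 13, 17, 19, 23, ∞}.
(a,b)_5: α=-2, u≡3; β=1, v≡2 (mod 5); (3|5)=-1, (2|5)=-1; sign (−1)^0·-1^1·-1^-2 = -1.
(a,b)_2: α=2, β=3; u≡3, v≡5 (mod 8); ε(u)ε(v)=1·0, αω(v)=2·1, βω(u)=3·1; sum ≡ 1  ⇒  -1.
(a,b)_∞: sgn(-2717)=−, sgn(-41990)=−, so -1.
(a,b)_13: α=1, u≡4; β=1, v≡5 (mod 13); (4|13)=+1, (5|13)=-1; sign (−1)^0·+1^1·-1^1 = -1.
(a,b)_17: α=-2, u≡11; β=1, v≡11 (mod 17); (11|17)=-1, (11|17)=-1; sign (−1)^0·-1^1·-1^-2 = -1.
(a,b)_7: α=0, u≡5; β=-2, v≡3 (mod 7); (5|7)=-1, (3|7)=-1; sign (−1)^0·-1^-2·-1^0 = +1.
(a,b)_19: α=1, u≡17; β=-1, v≡14 (mod 19); (17|19)=+1, (14|19)=-1; sign (−1)^1·+1^-1·-1^1 = +1.
(a,b)_11: α=1, u≡7; β=0, v≡2 (mod 11); (7|11)=-1, (2|11)=-1; sign (−1)^0·-1^0·-1^1 = -1.
(a,b)_3: α=4, u≡1; β=2, v≡1 (mod 3); (1|3)=+1, (1|3)=+1; sign (−1)^0·+1^2·+1^4 = +1.
(a,b)_23: α=0, u≡21; β=2, v≡6 (mod 23); (21|23)=-1, (6|23)=+1; sign (−1)^0·-1^2·+1^0 = +1.
(-2717, -41990 / ℚ) ramifies at {2, 5, 11, 13, 17, ∞}: a division algebra.

[2, 5, 11, 13, 17, inf]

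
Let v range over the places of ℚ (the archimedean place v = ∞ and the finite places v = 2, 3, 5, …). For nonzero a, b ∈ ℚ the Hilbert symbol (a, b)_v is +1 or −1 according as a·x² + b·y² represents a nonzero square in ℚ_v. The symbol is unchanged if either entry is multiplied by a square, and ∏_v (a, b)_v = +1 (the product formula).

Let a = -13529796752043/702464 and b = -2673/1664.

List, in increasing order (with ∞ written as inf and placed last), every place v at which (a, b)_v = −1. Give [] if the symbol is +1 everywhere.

(a, b) ≡ (-2618, -858) mod (ℚ^×)²; places V = {2, 3, 7, 11, 13, 17, 19, ∞}.
(a,b)_17: α=1, u≡16; β=0, v≡2 (mod 17); (16|17)=+1, (2|17)=+1; sign (−1)^0·+1^0·+1^1 = +1.
(a,b)_13: α=2, u≡2; β=-1, v≡4 (mod 13); (2|13)=-1, (4|13)=+1; sign (−1)^0·-1^-1·+1^2 = -1.
(a,b)_11: α=5, u≡4; β=1, v≡7 (mod 11); (4|11)=+1, (7|11)=-1; sign (−1)^1·+1^1·-1^5 = +1.
(a,b)_∞: sgn(-2618)=−, sgn(-858)=−, so -1.
(a,b)_2: α=-11, β=-7; u≡3, v≡3 (mod 8); ε(u)ε(v)=1·1, αω(v)=-11·1, βω(u)=-7·1; sum ≡ 1  ⇒  -1.
(a,b)_3: α=4, u≡1; β=5, v≡2 (mod 3); (1|3)=+1, (2|3)=-1; sign (−1)^0·+1^5·-1^4 = +1.
(a,b)_19: α=2, u≡16; β=0, v≡4 (mod 19); (16|19)=+1, (4|19)=+1; sign (−1)^0·+1^0·+1^2 = +1.
(a,b)_7: α=-3, u≡4; β=0, v≡3 (mod 7); (4|7)=+1, (3|7)=-1; sign (−1)^0·+1^0·-1^-3 = -1.
|Ram(-2618, -858)| = 4, even; anisotropic at {2, 7, 13, ∞}.

[2, 7, 13, inf]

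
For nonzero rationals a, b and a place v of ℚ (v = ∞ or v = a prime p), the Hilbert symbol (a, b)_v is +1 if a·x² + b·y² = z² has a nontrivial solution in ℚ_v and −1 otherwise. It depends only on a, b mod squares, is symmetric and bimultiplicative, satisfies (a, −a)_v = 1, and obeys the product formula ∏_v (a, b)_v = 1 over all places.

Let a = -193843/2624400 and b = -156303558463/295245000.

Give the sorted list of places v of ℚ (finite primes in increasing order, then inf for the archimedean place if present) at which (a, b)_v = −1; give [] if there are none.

[2, 19, 37, inf]

(a, b) ≡ (-1147, -1406) mod (ℚ^×)²; places V = {2, 3, 5, 13, 19, 31, 37, ∞}.
(a,b)_13: α=2, u≡3; β=2, v≡11 (mod 13); (3|13)=+1, (11|13)=-1; sign (−1)^0·+1^2·-1^2 = +1.
(a,b)_∞: sgn(-1147)=−, sgn(-1406)=−, so -1.
(a,b)_5: α=-2, u≡2; β=-4, v≡1 (mod 5); (2|5)=-1, (1|5)=+1; sign (−1)^0·-1^-4·+1^-2 = +1.
(a,b)_19: α=0, u≡15; β=1, v≡13 (mod 19); (15|19)=-1, (13|19)=-1; sign (−1)^0·-1^1·-1^0 = -1.
(a,b)_3: α=-8, u≡2; β=-10, v≡1 (mod 3); (2|3)=-1, (1|3)=+1; sign (−1)^0·-1^-10·+1^-8 = +1.
(a,b)_2: α=-4, β=-3; u≡5, v≡1 (mod 8); ε(u)ε(v)=0·0, αω(v)=-4·0, βω(u)=-3·1; sum ≡ 1  ⇒  -1.
(a,b)_31: α=1, u≡20; β=2, v≡10 (mod 31); (20|31)=+1, (10|31)=+1; sign (−1)^0·+1^2·+1^1 = +1.
(a,b)_37: α=1, u≡17; β=3, v≡3 (mod 37); (17|37)=-1, (3|37)=+1; sign (−1)^0·-1^3·+1^1 = -1.
Ram(-1147, -1406) = {2, 19, 37, ∞}; no ℚ_2-point on the conic.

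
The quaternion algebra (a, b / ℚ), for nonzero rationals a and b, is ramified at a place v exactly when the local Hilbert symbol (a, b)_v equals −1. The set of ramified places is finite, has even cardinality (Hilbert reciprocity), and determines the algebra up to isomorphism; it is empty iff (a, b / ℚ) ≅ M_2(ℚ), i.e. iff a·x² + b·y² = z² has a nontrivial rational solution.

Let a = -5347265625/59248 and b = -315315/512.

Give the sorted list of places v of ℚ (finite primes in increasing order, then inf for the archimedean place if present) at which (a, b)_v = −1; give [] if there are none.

Mod squares: a ≡ -7, b ≡ -1430. Check v ∈ {∞, 2, 3, 5, 7, 11, 13, 23}.
v=13: a=13^2·(≡7), b=13^1·(≡11) mod 13; (7|13)=-1, (11|13)=-1; (−1)^{2·1·6}·(-1)^1·(-1)^2 = -1.
v=5: a=5^8·(≡2), b=5^1·(≡1) mod 5; (2|5)=-1, (1|5)=+1; (−1)^{8·1·2}·(-1)^1·(+1)^8 = -1.
v=23: a=23^-2·(≡6), b=23^0·(≡14) mod 23; (6|23)=+1, (14|23)=-1; (−1)^{-2·0·11}·(+1)^0·(-1)^-2 = +1.
v=∞: -7 < 0 and -1430 < 0  ⇒  (a,b)_∞ = -1.
v=7: a=7^-1·(≡5), b=7^2·(≡5) mod 7; (5|7)=-1, (5|7)=-1; (−1)^{-1·2·3}·(-1)^2·(-1)^-1 = -1.
v=11: a=11^0·(≡1), b=11^1·(≡2) mod 11; (1|11)=+1, (2|11)=-1; (−1)^{0·1·5}·(+1)^1·(-1)^0 = +1.
v=2: v_2(a)=-4, v_2(b)=-9; units ≡ 1, 5 (mod 8); ε·ε+αω+βω = 0·0+-4·1+-9·0 ≡ 0  ⇒  (a,b)_2 = +1.
v=3: a=3^4·(≡2), b=3^2·(≡1) mod 3; (2|3)=-1, (1|3)=+1; (−1)^{4·2·1}·(-1)^2·(+1)^4 = +1.
|Ram(-7, -1430)| = 4, even; anisotropic at {5, 7, 13, ∞}.

[5, 7, 13, inf]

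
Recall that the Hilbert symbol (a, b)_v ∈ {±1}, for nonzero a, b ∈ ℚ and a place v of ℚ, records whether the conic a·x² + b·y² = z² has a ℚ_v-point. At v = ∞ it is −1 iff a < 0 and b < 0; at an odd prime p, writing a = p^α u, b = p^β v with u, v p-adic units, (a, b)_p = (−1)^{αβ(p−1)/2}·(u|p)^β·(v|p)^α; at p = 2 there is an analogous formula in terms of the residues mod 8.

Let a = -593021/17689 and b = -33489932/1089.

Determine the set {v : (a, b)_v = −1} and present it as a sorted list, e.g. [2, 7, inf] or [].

[17, inf]

(a, b) ≡ (-29, -323) mod (ℚ^×)²; places V = {2, 3, 7, 11, 13, 17, 19, 23, 29, ∞}.
(a,b)_3: α=0, u≡1; β=-2, v≡1 (mod 3); (1|3)=+1, (1|3)=+1; sign (−1)^0·+1^-2·+1^0 = +1.
(a,b)_19: α=-2, u≡11; β=1, v≡13 (mod 19); (11|19)=+1, (13|19)=-1; sign (−1)^0·+1^1·-1^-2 = +1.
(a,b)_23: α=0, u≡17; β=2, v≡10 (mod 23); (17|23)=-1, (10|23)=-1; sign (−1)^0·-1^2·-1^0 = +1.
(a,b)_29: α=1, u≡4; β=0, v≡5 (mod 29); (4|29)=+1, (5|29)=+1; sign (−1)^0·+1^0·+1^1 = +1.
(a,b)_13: α=2, u≡3; β=0, v≡7 (mod 13); (3|13)=+1, (7|13)=-1; sign (−1)^0·+1^0·-1^2 = +1.
(a,b)_11: α=2, u≡5; β=-2, v≡7 (mod 11); (5|11)=+1, (7|11)=-1; sign (−1)^0·+1^-2·-1^2 = +1.
(a,b)_∞: sgn(-29)=−, sgn(-323)=−, so -1.
(a,b)_17: α=0, u≡14; β=1, v≡15 (mod 17); (14|17)=-1, (15|17)=+1; sign (−1)^0·-1^1·+1^0 = -1.
(a,b)_2: α=0, β=2; u≡3, v≡5 (mod 8); ε(u)ε(v)=1·0, αω(v)=0·1, βω(u)=2·1; sum ≡ 0  ⇒  +1.
(a,b)_7: α=-2, u≡3; β=2, v≡3 (mod 7); (3|7)=-1, (3|7)=-1; sign (−1)^0·-1^2·-1^-2 = +1.
(-29, -323 / ℚ) ramifies at {17, ∞}: a division algebra.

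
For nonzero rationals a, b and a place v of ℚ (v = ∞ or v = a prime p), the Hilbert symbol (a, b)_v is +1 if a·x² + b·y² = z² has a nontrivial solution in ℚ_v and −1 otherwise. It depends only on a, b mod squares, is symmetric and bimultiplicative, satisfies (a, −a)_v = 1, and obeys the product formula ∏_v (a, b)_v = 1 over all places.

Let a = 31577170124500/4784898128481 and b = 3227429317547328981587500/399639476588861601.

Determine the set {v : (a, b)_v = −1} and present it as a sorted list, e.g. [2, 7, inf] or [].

[5, 13]

Mod squares: a ≡ 5005, b ≡ 715. Check v ∈ {∞, 2, 3, 5, 7, 11, 13, 17, 29, 47}.
v=11: a=11^1·(≡9), b=11^3·(≡2) mod 11; (9|11)=+1, (2|11)=-1; (−1)^{1·3·5}·(+1)^3·(-1)^1 = +1.
v=3: a=3^-4·(≡1), b=3^-4·(≡1) mod 3; (1|3)=+1, (1|3)=+1; (−1)^{-4·-4·1}·(+1)^-4·(+1)^-4 = +1.
v=∞: 5005 > 0 and 715 > 0  ⇒  (a,b)_∞ = +1.
v=5: a=5^3·(≡1), b=5^5·(≡3) mod 5; (1|5)=+1, (3|5)=-1; (−1)^{3·5·2}·(+1)^5·(-1)^3 = -1.
v=7: a=7^1·(≡4), b=7^2·(≡1) mod 7; (4|7)=+1, (1|7)=+1; (−1)^{1·2·3}·(+1)^2·(+1)^1 = +1.
v=17: a=17^-4·(≡3), b=17^-8·(≡4) mod 17; (3|17)=-1, (4|17)=+1; (−1)^{-4·-8·8}·(-1)^-8·(+1)^-4 = +1.
v=29: a=29^-4·(≡2), b=29^-4·(≡26) mod 29; (2|29)=-1, (26|29)=-1; (−1)^{-4·-4·14}·(-1)^-4·(-1)^-4 = +1.
v=47: a=47^2·(≡35), b=47^2·(≡20) mod 47; (35|47)=-1, (20|47)=-1; (−1)^{2·2·23}·(-1)^2·(-1)^2 = +1.
v=13: a=13^5·(≡2), b=13^11·(≡1) mod 13; (2|13)=-1, (1|13)=+1; (−1)^{5·11·6}·(-1)^11·(+1)^5 = -1.
v=2: v_2(a)=2, v_2(b)=2; units ≡ 5, 3 (mod 8); ε·ε+αω+βω = 0·1+2·1+2·1 ≡ 0  ⇒  (a,b)_2 = +1.
Ram(5005, 715) = {5, 13}; no ℚ_5-point on the conic.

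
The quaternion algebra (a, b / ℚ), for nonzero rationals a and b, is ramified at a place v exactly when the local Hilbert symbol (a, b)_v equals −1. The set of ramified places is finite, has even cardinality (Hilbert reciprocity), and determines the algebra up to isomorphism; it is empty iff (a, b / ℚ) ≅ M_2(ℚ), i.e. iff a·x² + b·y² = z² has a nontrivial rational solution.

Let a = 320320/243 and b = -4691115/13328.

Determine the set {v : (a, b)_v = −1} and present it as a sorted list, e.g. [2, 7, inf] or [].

(a, b) ≡ (15015, -12155) mod (ℚ^×)²; places V = {2, 3, 5, 7, 11, 13, 17, ∞}.
(a,b)_∞: sgn(15015)=+, sgn(-12155)=−, so +1.
(a,b)_7: α=1, u≡3; β=-2, v≡2 (mod 7); (3|7)=-1, (2|7)=+1; sign (−1)^0·-1^-2·+1^1 = +1.
(a,b)_11: α=1, u≡3; β=1, v≡7 (mod 11); (3|11)=+1, (7|11)=-1; sign (−1)^1·+1^1·-1^1 = +1.
(a,b)_5: α=1, u≡3; β=1, v≡4 (mod 5); (3|5)=-1, (4|5)=+1; sign (−1)^0·-1^1·+1^1 = -1.
(a,b)_13: α=1, u≡2; β=1, v≡4 (mod 13); (2|13)=-1, (4|13)=+1; sign (−1)^0·-1^1·+1^1 = -1.
(a,b)_3: α=-5, u≡1; β=8, v≡1 (mod 3); (1|3)=+1, (1|3)=+1; sign (−1)^0·+1^8·+1^-5 = +1.
(a,b)_17: α=0, u≡8; β=-1, v≡9 (mod 17); (8|17)=+1, (9|17)=+1; sign (−1)^0·+1^-1·+1^0 = +1.
(a,b)_2: α=6, β=-4; u≡7, v≡5 (mod 8); ε(u)ε(v)=1·0, αω(v)=6·1, βω(u)=-4·0; sum ≡ 0  ⇒  +1.
|Ram(15015, -12155)| = 2, even; anisotropic at {5, 13}.

[5, 13]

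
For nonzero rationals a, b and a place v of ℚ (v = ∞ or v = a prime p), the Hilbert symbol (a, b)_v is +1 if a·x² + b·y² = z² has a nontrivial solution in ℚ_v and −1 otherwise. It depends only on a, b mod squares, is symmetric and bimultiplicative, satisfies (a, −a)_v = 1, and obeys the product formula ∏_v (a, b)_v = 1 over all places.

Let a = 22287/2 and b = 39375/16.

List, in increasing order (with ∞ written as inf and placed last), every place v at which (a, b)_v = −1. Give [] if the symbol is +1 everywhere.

Mod squares: a ≡ 44574, b ≡ 7. Check v ∈ {∞, 2, 3, 5, 7, 17, 19, 23}.
v=7: a=7^0·(≡3), b=7^1·(≡2) mod 7; (3|7)=-1, (2|7)=+1; (−1)^{0·1·3}·(-1)^1·(+1)^0 = -1.
v=23: a=23^1·(≡13), b=23^0·(≡10) mod 23; (13|23)=+1, (10|23)=-1; (−1)^{1·0·11}·(+1)^0·(-1)^1 = -1.
v=19: a=19^1·(≡7), b=19^0·(≡4) mod 19; (7|19)=+1, (4|19)=+1; (−1)^{1·0·9}·(+1)^0·(+1)^1 = +1.
v=∞: 44574 > 0 and 7 > 0  ⇒  (a,b)_∞ = +1.
v=2: v_2(a)=-1, v_2(b)=-4; units ≡ 7, 7 (mod 8); ε·ε+αω+βω = 1·1+-1·0+-4·0 ≡ 1  ⇒  (a,b)_2 = -1.
v=17: a=17^1·(≡1), b=17^0·(≡14) mod 17; (1|17)=+1, (14|17)=-1; (−1)^{1·0·8}·(+1)^0·(-1)^1 = -1.
v=3: a=3^1·(≡2), b=3^2·(≡1) mod 3; (2|3)=-1, (1|3)=+1; (−1)^{1·2·1}·(-1)^2·(+1)^1 = +1.
v=5: a=5^0·(≡1), b=5^4·(≡3) mod 5; (1|5)=+1, (3|5)=-1; (−1)^{0·4·2}·(+1)^4·(-1)^0 = +1.
(44574, 7 / ℚ) ramifies at {2, 7, 17, 23}: a division algebra.

[2, 7, 17, 23]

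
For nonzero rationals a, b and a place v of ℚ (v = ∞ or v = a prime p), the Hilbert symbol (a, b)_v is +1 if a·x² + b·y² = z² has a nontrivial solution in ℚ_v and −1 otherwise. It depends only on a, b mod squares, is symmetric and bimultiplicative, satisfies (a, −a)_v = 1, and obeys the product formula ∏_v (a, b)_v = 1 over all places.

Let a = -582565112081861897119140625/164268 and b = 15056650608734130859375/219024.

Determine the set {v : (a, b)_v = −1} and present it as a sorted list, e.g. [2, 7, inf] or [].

[5, 7]

(a, b) ≡ (-1155, 1615) mod (ℚ^×)²; places V = {2, 3, 5, 7, 11, 13, 17, 19, ∞}.
(a,b)_7: α=7, u≡3; β=0, v≡3 (mod 7); (3|7)=-1, (3|7)=-1; sign (−1)^0·-1^0·-1^7 = -1.
(a,b)_2: α=-2, β=-4; u≡5, v≡7 (mod 8); ε(u)ε(v)=0·1, αω(v)=-2·0, βω(u)=-4·1; sum ≡ 0  ⇒  +1.
(a,b)_3: α=-5, u≡2; β=-4, v≡1 (mod 3); (2|3)=-1, (1|3)=+1; sign (−1)^0·-1^-4·+1^-5 = +1.
(a,b)_17: α=4, u≡1; β=3, v≡12 (mod 17); (1|17)=+1, (12|17)=-1; sign (−1)^0·+1^3·-1^4 = +1.
(a,b)_11: α=3, u≡4; β=4, v≡3 (mod 11); (4|11)=+1, (3|11)=+1; sign (−1)^0·+1^4·+1^3 = +1.
(a,b)_5: α=11, u≡4; β=15, v≡3 (mod 5); (4|5)=+1, (3|5)=-1; sign (−1)^0·+1^15·-1^11 = -1.
(a,b)_19: α=4, u≡17; β=3, v≡1 (mod 19); (17|19)=+1, (1|19)=+1; sign (−1)^0·+1^3·+1^4 = +1.
(a,b)_∞: sgn(-1155)=−, sgn(1615)=+, so +1.
(a,b)_13: α=-2, u≡6; β=-2, v≡9 (mod 13); (6|13)=-1, (9|13)=+1; sign (−1)^0·-1^-2·+1^-2 = +1.
(-1155, 1615 / ℚ) ramifies at {5, 7}: a division algebra.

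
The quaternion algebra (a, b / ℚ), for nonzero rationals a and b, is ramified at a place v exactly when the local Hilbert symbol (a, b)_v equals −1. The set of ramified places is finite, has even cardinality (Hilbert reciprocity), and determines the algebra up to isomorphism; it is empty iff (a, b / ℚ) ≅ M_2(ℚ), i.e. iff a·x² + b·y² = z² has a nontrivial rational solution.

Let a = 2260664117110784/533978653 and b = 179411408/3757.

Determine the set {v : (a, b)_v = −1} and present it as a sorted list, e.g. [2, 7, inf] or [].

[11, 41]

Mod squares: a ≡ 13442, b ≡ 275561. Check v ∈ {∞, 2, 7, 11, 13, 17, 23, 29, 41, 47}.
v=11: a=11^1·(≡3), b=11^1·(≡9) mod 11; (3|11)=+1, (9|11)=+1; (−1)^{1·1·5}·(+1)^1·(+1)^1 = -1.
v=13: a=13^-3·(≡8), b=13^-1·(≡11) mod 13; (8|13)=-1, (11|13)=-1; (−1)^{-3·-1·6}·(-1)^-1·(-1)^-3 = +1.
v=29: a=29^-2·(≡11), b=29^0·(≡15) mod 29; (11|29)=-1, (15|29)=-1; (−1)^{-2·0·14}·(-1)^0·(-1)^-2 = +1.
v=41: a=41^2·(≡14), b=41^1·(≡11) mod 41; (14|41)=-1, (11|41)=-1; (−1)^{2·1·20}·(-1)^1·(-1)^2 = -1.
v=23: a=23^2·(≡15), b=23^2·(≡5) mod 23; (15|23)=-1, (5|23)=-1; (−1)^{2·2·11}·(-1)^2·(-1)^2 = +1.
v=2: v_2(a)=11, v_2(b)=4; units ≡ 1, 1 (mod 8); ε·ε+αω+βω = 0·0+11·0+4·0 ≡ 0  ⇒  (a,b)_2 = +1.
v=17: a=17^-2·(≡6), b=17^-2·(≡16) mod 17; (6|17)=-1, (16|17)=+1; (−1)^{-2·-2·8}·(-1)^-2·(+1)^-2 = +1.
v=47: a=47^1·(≡8), b=47^1·(≡41) mod 47; (8|47)=+1, (41|47)=-1; (−1)^{1·1·23}·(+1)^1·(-1)^1 = +1.
v=∞: 13442 > 0 and 275561 > 0  ⇒  (a,b)_∞ = +1.
v=7: a=7^4·(≡1), b=7^0·(≡3) mod 7; (1|7)=+1, (3|7)=-1; (−1)^{4·0·3}·(+1)^0·(-1)^4 = +1.
Ram(13442, 275561) = {11, 41}; no ℚ_11-point on the conic.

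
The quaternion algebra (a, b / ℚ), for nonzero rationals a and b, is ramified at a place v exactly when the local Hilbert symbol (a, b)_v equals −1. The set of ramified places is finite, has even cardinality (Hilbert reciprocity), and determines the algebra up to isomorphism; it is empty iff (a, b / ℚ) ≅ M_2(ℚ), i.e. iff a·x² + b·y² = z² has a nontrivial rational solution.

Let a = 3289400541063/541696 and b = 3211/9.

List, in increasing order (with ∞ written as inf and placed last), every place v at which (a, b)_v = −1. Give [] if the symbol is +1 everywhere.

[2, 7]

Mod squares: a ≡ 7, b ≡ 19. Check v ∈ {∞, 2, 3, 7, 13, 19, 23, 31}.
v=31: a=31^2·(≡9), b=31^0·(≡2) mod 31; (9|31)=+1, (2|31)=+1; (−1)^{2·0·15}·(+1)^0·(+1)^2 = +1.
v=13: a=13^2·(≡2), b=13^2·(≡5) mod 13; (2|13)=-1, (5|13)=-1; (−1)^{2·2·6}·(-1)^2·(-1)^2 = +1.
v=2: v_2(a)=-10, v_2(b)=0; units ≡ 7, 3 (mod 8); ε·ε+αω+βω = 1·1+-10·1+0·0 ≡ 1  ⇒  (a,b)_2 = -1.
v=7: a=7^3·(≡1), b=7^0·(≡6) mod 7; (1|7)=+1, (6|7)=-1; (−1)^{3·0·3}·(+1)^0·(-1)^3 = -1.
v=3: a=3^10·(≡1), b=3^-2·(≡1) mod 3; (1|3)=+1, (1|3)=+1; (−1)^{10·-2·1}·(+1)^-2·(+1)^10 = +1.
v=23: a=23^-2·(≡15), b=23^0·(≡22) mod 23; (15|23)=-1, (22|23)=-1; (−1)^{-2·0·11}·(-1)^0·(-1)^-2 = +1.
v=∞: 7 > 0 and 19 > 0  ⇒  (a,b)_∞ = +1.
v=19: a=19^0·(≡11), b=19^1·(≡4) mod 19; (11|19)=+1, (4|19)=+1; (−1)^{0·1·9}·(+1)^1·(+1)^0 = +1.
Ram(7, 19) = {2, 7}; no ℚ_2-point on the conic.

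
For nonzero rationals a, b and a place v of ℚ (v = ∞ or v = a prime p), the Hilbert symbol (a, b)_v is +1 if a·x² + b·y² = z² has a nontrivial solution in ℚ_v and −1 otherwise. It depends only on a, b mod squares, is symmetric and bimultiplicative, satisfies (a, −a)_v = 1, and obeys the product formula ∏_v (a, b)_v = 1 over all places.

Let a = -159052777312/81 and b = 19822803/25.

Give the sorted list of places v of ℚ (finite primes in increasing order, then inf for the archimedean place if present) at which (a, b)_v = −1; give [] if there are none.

[2, 3, 11, 13, 29, 41]

Mod squares: a ≡ -5913622, b ≡ 404547. Check v ∈ {∞, 2, 3, 5, 7, 11, 13, 23, 29, 31, 41}.
v=11: a=11^1·(≡3), b=11^1·(≡3) mod 11; (3|11)=+1, (3|11)=+1; (−1)^{1·1·5}·(+1)^1·(+1)^1 = -1.
v=7: a=7^0·(≡3), b=7^2·(≡6) mod 7; (3|7)=-1, (6|7)=-1; (−1)^{0·2·3}·(-1)^2·(-1)^0 = +1.
v=2: v_2(a)=5, v_2(b)=0; units ≡ 5, 3 (mod 8); ε·ε+αω+βω = 0·1+5·1+0·1 ≡ 1  ⇒  (a,b)_2 = -1.
v=∞: -5913622 < 0 and 404547 > 0  ⇒  (a,b)_∞ = +1.
v=5: a=5^0·(≡3), b=5^-2·(≡3) mod 5; (3|5)=-1, (3|5)=-1; (−1)^{0·-2·2}·(-1)^-2·(-1)^0 = +1.
v=41: a=41^2·(≡38), b=41^1·(≡7) mod 41; (38|41)=-1, (7|41)=-1; (−1)^{2·1·20}·(-1)^1·(-1)^2 = -1.
v=31: a=31^1·(≡12), b=31^0·(≡9) mod 31; (12|31)=-1, (9|31)=+1; (−1)^{1·0·15}·(-1)^0·(+1)^1 = +1.
v=13: a=13^1·(≡8), b=13^1·(≡4) mod 13; (8|13)=-1, (4|13)=+1; (−1)^{1·1·6}·(-1)^1·(+1)^1 = -1.
v=3: a=3^-4·(≡2), b=3^1·(≡2) mod 3; (2|3)=-1, (2|3)=-1; (−1)^{-4·1·1}·(-1)^1·(-1)^-4 = -1.
v=29: a=29^1·(≡17), b=29^0·(≡15) mod 29; (17|29)=-1, (15|29)=-1; (−1)^{1·0·14}·(-1)^0·(-1)^1 = -1.
v=23: a=23^1·(≡8), b=23^1·(≡14) mod 23; (8|23)=+1, (14|23)=-1; (−1)^{1·1·11}·(+1)^1·(-1)^1 = +1.
|Ram(-5913622, 404547)| = 6, even; anisotropic at {2, 3, 11, 13, 29, 41}.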